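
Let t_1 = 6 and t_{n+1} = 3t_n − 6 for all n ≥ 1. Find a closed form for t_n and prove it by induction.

Claim: t_n = 3^n + 3.

Base case: t_1 = 6, and 3^1 + 3 = 3 + 3 = 6.
Assume t_m = 3^m + 3 for some m ≥ 1.
Then t_{m+1} = 3t_m − 6 = 3·(3^m + 3) − 6 = 3^{m+1} + 9 − 6 = 3^{m+1} + 3.
Hence t_n = 3^n + 3 for every n ≥ 1, by induction.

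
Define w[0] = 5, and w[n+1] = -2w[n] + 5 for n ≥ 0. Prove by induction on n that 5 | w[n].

Base case: w[0] = 5 = 5·1, so 5 | w[0].
Assume 5 | w[m], so w[m] = 5t for some integer t.
Then w[m+1] = -2w[m] + 5 = -2·(5t) + 5 = 5(-2t + 1), so 5 | w[m+1].
So the property holds for m+1, and by induction 5 | w[n] for all n ≥ 0.

5 | w[n]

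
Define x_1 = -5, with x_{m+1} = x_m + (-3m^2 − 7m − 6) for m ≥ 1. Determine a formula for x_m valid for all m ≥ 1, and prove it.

Claim: x_m = -m^3 − 2m^2 − 3m + 1.

Base case: x_1 = -5, and -1^3 − 2·1^2 − 3·1 + 1 = -5.
Assume x_j = -j^3 − 2j^2 − 3j + 1.
Then x_{j+1} = x_j + (-3j^2 − 7j − 6) = (-j^3 − 2j^2 − 3j + 1) + (-3j^2 − 7j − 6) = -j^3 − 5j^2 − 10j − 5,
and -(j+1)^3 − 2·(j+1)^2 − 3·(j+1) + 1 = -j^3 − 5j^2 − 10j − 5.
By induction, x_m = -m^3 − 2m^2 − 3m + 1 for all m ≥ 1.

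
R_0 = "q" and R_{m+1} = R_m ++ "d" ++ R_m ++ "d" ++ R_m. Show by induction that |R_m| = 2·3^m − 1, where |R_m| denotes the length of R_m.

Base case: |R_0| = 1, and 2·3^0 − 1 = 1.
Assume |R_k| = 2·3^k − 1.
Then |R_{k+1}| = 3|R_k| + 2 = 3(2·3^k − 1) + 2 = 2·3^{k+1} − 3 + 2 = 2·3^{k+1} − 1.
By induction, |R_m| = 2·3^m − 1 for all m ≥ 0.

|R_m| = 2·3^m − 1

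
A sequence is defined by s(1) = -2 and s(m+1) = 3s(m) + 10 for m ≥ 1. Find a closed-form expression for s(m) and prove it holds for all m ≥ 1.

Claim: s(m) = 3^m − 5.

Base case: s(1) = -2, and 3^1 − 5 = 3 − 5 = -2.
Assume s(k) = 3^k − 5 for some k ≥ 1.
Then s(k+1) = 3s(k) + 10 = 3·(3^k − 5) + 10 = 3^{k+1} − 15 + 10 = 3^{k+1} − 5.
Hence s(m) = 3^m − 5 for every m ≥ 1, by induction.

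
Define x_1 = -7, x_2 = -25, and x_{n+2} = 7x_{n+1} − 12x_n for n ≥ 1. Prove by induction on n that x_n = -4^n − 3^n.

Base cases: x_1 = -7 and -4^1 − 3^1 = -7; x_2 = -25 and -4^2 − 3^2 = -25.
Assume x_j = -4^j − 3^j for all 1 ≤ j ≤ r, where r ≥ 2.
Then x_{r+1} = 7x_r − 12x_{r−1} = 7·(-4^r − 3^r) − 12·(-4^{r−1} − 3^{r−1}) = -(7·4 − 12)4^{r−1} − (7·3 − 12)3^{r−1} = -16·4^{r−1} − 9·3^{r−1} = -4^{r+1} − 3^{r+1}.
Hence x_n = -4^n − 3^n for every n ≥ 1, by strong induction.

x_n = -4^n − 3^n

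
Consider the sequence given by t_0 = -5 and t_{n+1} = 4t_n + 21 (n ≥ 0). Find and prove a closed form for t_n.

Claim: t_n = 2·4^n − 7.

Base case: t_0 = -5, and 2·4^0 − 7 = 2 − 7 = -5.
Assume t_k = 2·4^k − 7 for some k ≥ 0.
Then t_{k+1} = 4t_k + 21 = 4·(2·4^k − 7) + 21 = 8·4^k − 28 + 21 = 2·4^{k+1} − 7.
So the formula holds for k+1, and by induction t_n = 2·4^n − 7 for all n ≥ 0.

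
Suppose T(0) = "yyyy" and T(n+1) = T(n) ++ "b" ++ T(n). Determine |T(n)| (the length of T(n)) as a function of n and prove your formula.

Claim: |T(n)| = 5·2^n − 1.

Base case: |T(0)| = 4, and 5·2^0 − 1 = 4.
Assume |T(k)| = 5·2^k − 1.
Then |T(k+1)| = |T(k)| + 1 + |T(k)| = 2|T(k)| + 1 = 2(5·2^k − 1) + 1 = 5·2^{k+1} − 2 + 1 = 5·2^{k+1} − 1.
Hence |T(n)| = 5·2^n − 1 for every n ≥ 0, by induction.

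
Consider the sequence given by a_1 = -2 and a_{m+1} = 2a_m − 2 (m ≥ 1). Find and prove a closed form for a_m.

Claim: a_m = -2^{m+1} + 2.

Base case: a_1 = -2, and -2^{1+1} + 2 = -4 + 2 = -2.
Assume a_k = -2^{k+1} + 2 for some k ≥ 1.
Then a_{k+1} = 2a_k − 2 = 2·(-2^{k+1} + 2) − 2 = -2^{k+2} + 4 − 2 = -2^{k+2} + 2.
By induction, a_m = -2^{m+1} + 2 for all m ≥ 1.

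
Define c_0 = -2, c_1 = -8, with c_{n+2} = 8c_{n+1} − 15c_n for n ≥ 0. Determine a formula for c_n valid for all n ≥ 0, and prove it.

Claim: c_n = -3^n − 5^n.

Base cases: c_0 = -2 and -3^0 − 5^0 = -2; c_1 = -8 and -3^1 − 5^1 = -8.
Assume c_j = -3^j − 5^j for all 0 ≤ j ≤ m, where m ≥ 1.
Then c_{m+1} = 8c_m − 15c_{m−1} = 8·(-3^m − 5^m) − 15·(-3^{m−1} − 5^{m−1}) = -(8·3 − 15)3^{m−1} − (8·5 − 15)5^{m−1} = -9·3^{m−1} − 25·5^{m−1} = -3^{m+1} − 5^{m+1}.
So the formula holds for m+1, and by strong induction c_n = -3^n − 5^n for all n ≥ 0.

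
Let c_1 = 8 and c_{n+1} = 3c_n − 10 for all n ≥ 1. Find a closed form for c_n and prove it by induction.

Claim: c_n = 3^n + 5.

Base case: c_1 = 8, and 3^1 + 5 = 3 + 5 = 8.
Assume c_r = 3^r + 5 for some r ≥ 1.
Then c_{r+1} = 3c_r − 10 = 3·(3^r + 5) − 10 = 3^{r+1} + 15 − 10 = 3^{r+1} + 5.
This completes the inductive step, so c_n = 3^n + 5 for all n ≥ 1.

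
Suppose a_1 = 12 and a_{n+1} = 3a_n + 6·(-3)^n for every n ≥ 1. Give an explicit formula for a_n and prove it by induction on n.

Claim: a_n = 3·3^n − (-3)^n.

Base case: a_1 = 12, and 3·3^1 − (-3)^1 = 9 + 3 = 12.
Assume a_k = 3·3^k − (-3)^k for some k ≥ 1.
Then a_{k+1} = 3a_k + 6·(-3)^k = 3·(3·3^k − (-3)^k) + 6·(-3)^k = 3·3^{k+1} − 3·(-3)^k + 6·(-3)^k = 3·3^{k+1} + 3·(-3)^k = 3·3^{k+1} − (-3)^{k+1}.
Hence a_n = 3·3^n − (-3)^n for every n ≥ 1, by induction.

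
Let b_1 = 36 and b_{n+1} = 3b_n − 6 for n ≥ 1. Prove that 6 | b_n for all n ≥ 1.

Base case: b_1 = 36 = 6·6, so 6 | b_1.
Assume 6 | b_j, so b_j = 6t for some integer t.
Then b_{j+1} = 3b_j − 6 = 3·(6t) − 6 = 6(3t − 1), so 6 | b_{j+1}.
Hence 6 | b_n for every n ≥ 1, by induction.

6 | b_n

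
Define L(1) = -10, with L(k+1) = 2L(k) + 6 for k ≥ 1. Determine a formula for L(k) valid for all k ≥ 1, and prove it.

Claim: L(k) = -2^{k+1} − 6.

Base case: L(1) = -10, and -2^{1+1} − 6 = -4 − 6 = -10.
Assume L(r) = -2^{r+1} − 6 for some r ≥ 1.
Then L(r+1) = 2L(r) + 6 = 2·(-2^{r+1} − 6) + 6 = -2^{r+2} − 12 + 6 = -2^{r+2} − 6.
Hence L(k) = -2^{k+1} − 6 for every k ≥ 1, by induction.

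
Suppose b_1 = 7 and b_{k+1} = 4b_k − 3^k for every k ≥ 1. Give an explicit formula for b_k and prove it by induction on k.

Claim: b_k = 4^k + 3^k.

Base case: b_1 = 7, and 4^1 + 3^1 = 4 + 3 = 7.
Assume b_j = 4^j + 3^j for some j ≥ 1.
Then b_{j+1} = 4b_j − 3^j = 4·(4^j + 3^j) − 3^j = 4^{j+1} + 4·3^j − 3^j = 4^{j+1} + 3·3^j = 4^{j+1} + 3^{j+1}.
So the formula holds for j+1, and by induction b_k = 4^k + 3^k for all k ≥ 1.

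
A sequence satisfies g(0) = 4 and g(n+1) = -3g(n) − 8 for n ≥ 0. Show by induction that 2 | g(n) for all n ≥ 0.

Base case: g(0) = 4 = 2·2, so 2 | g(0).
Assume 2 | g(r), so g(r) = 2t for some integer t.
Then g(r+1) = -3g(r) − 8 = -3·(2t) − 8 = 2(-3t − 4), so 2 | g(r+1).
So the property holds for r+1, and by induction 2 | g(n) for all n ≥ 0.

2 | g(n)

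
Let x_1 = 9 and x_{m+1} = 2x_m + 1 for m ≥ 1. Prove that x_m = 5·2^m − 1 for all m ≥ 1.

Base case: x_1 = 9, and 5·2^1 − 1 = 10 − 1 = 9.
Assume x_j = 5·2^j − 1 for some j ≥ 1.
Then x_{j+1} = 2x_j + 1 = 2·(5·2^j − 1) + 1 = 10·2^j − 2 + 1 = 5·2^{j+1} − 1.
This completes the inductive step, so x_m = 5·2^m − 1 for all m ≥ 1.

x_m = 5·2^m − 1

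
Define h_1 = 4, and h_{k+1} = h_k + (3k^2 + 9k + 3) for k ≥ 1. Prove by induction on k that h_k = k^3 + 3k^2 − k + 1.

Base case: h_1 = 4, and 1^3 + 3·1^2 − 1 + 1 = 4.
Assume h_r = r^3 + 3r^2 − r + 1.
Then h_{r+1} = h_r + (3r^2 + 9r + 3) = (r^3 + 3r^2 − r + 1) + (3r^2 + 9r + 3) = r^3 + 6r^2 + 8r + 4,
and (r+1)^3 + 3·(r+1)^2 − (r+1) + 1 = r^3 + 6r^2 + 8r + 4.
By induction, h_k = k^3 + 3k^2 − k + 1 for all k ≥ 1.

h_k = k^3 + 3k^2 − k + 1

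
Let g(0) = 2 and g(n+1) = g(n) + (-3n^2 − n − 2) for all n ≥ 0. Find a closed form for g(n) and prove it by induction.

Claim: g(n) = -n^3 + n^2 − 2n + 2.

Base case: g(0) = 2, and -0^3 + 0^2 − 2·0 + 2 = 2.
Assume g(j) = -j^3 + j^2 − 2j + 2.
Then g(j+1) = g(j) + (-3j^2 − j − 2) = (-j^3 + j^2 − 2j + 2) + (-3j^2 − j − 2) = -j^3 − 2j^2 − 3j,
and -(j+1)^3 + (j+1)^2 − 2·(j+1) + 2 = -j^3 − 2j^2 − 3j.
Hence g(n) = -n^3 + n^2 − 2n + 2 for every n ≥ 0, by induction.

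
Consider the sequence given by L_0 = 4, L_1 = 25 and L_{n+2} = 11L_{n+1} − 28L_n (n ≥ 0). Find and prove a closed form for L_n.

Claim: L_n = 3·7^n + 4^n.

Base cases: L_0 = 4 and 3·7^0 + 4^0 = 4; L_1 = 25 and 3·7^1 + 4^1 = 25.
Assume L_i = 3·7^i + 4^i for all 0 ≤ i ≤ j, where j ≥ 1.
Then L_{j+1} = 11L_j − 28L_{j−1} = 11·(3·7^j + 4^j) − 28·(3·7^{j−1} + 4^{j−1}) = 3·(11·7 − 28)7^{j−1} + (11·4 − 28)4^{j−1} = 147·7^{j−1} + 16·4^{j−1} = 3·7^{j+1} + 4^{j+1}.
This completes the inductive step, so L_n = 3·7^n + 4^n for all n ≥ 0.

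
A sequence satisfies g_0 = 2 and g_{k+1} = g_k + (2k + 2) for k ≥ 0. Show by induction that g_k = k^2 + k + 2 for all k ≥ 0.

Base case: g_0 = 2, and 0^2 + 0 + 2 = 2.
Assume g_r = r^2 + r + 2.
Then g_{r+1} = g_r + (2r + 2) = (r^2 + r + 2) + (2r + 2) = r^2 + 3r + 4,
and (r+1)^2 + (r+1) + 2 = r^2 + 3r + 4.
Hence g_k = k^2 + k + 2 for every k ≥ 0, by induction.

g_k = k^2 + k + 2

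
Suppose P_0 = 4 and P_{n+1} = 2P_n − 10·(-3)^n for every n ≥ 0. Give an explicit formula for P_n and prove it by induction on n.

Claim: P_n = 2·2^n + 2·(-3)^n.

Base case: P_0 = 4, and 2·2^0 + 2·(-3)^0 = 2 + 2 = 4.
Assume P_m = 2·2^m + 2·(-3)^m for some m ≥ 0.
Then P_{m+1} = 2P_m − 10·(-3)^m = 2·(2·2^m + 2·(-3)^m) − 10·(-3)^m = 2·2^{m+1} + 4·(-3)^m − 10·(-3)^m = 2·2^{m+1} − 6·(-3)^m = 2·2^{m+1} + 2·(-3)^{m+1}.
So the formula holds for m+1, and by induction P_n = 2·2^n + 2·(-3)^n for all n ≥ 0.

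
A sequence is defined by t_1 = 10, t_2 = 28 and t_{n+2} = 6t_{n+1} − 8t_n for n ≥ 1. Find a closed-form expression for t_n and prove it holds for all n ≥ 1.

Claim: t_n = 3·2^n + 4^n.

Base cases: t_1 = 10 and 3·2^1 + 4^1 = 10; t_2 = 28 and 3·2^2 + 4^2 = 28.
Assume t_j = 3·2^j + 4^j for all 1 ≤ j ≤ k, where k ≥ 2.
Then t_{k+1} = 6t_k − 8t_{k−1} = 6·(3·2^k + 4^k) − 8·(3·2^{k−1} + 4^{k−1}) = 3·(6·2 − 8)2^{k−1} + (6·4 − 8)4^{k−1} = 12·2^{k−1} + 16·4^{k−1} = 3·2^{k+1} + 4^{k+1}.
Hence t_n = 3·2^n + 4^n for every n ≥ 1, by strong induction.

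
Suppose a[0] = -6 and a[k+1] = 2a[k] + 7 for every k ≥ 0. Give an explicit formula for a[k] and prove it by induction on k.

Claim: a[k] = 2^k − 7.

Base case: a[0] = -6, and 2^0 − 7 = 1 − 7 = -6.
Assume a[m] = 2^m − 7 for some m ≥ 0.
Then a[m+1] = 2a[m] + 7 = 2·(2^m − 7) + 7 = 2^{m+1} − 14 + 7 = 2^{m+1} − 7.
By induction, a[k] = 2^k − 7 for all k ≥ 0.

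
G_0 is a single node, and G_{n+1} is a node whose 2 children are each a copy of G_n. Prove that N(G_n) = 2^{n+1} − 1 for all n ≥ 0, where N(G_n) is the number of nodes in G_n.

Base case: N(G_0) = 1, and 2^{0+1} − 1 = 1.
Assume N(G_m) = 2^{m+1} − 1.
Then N(G_{m+1}) = 1 + 2N(G_m) = 1 + 2(2^{m+1} − 1) = 2^{m+2} − 2 + 1 = 2^{m+2} − 1.
So the formula holds for m+1, and by induction N(G_n) = 2^{n+1} − 1 for all n ≥ 0.

N(G_n) = 2^{n+1} − 1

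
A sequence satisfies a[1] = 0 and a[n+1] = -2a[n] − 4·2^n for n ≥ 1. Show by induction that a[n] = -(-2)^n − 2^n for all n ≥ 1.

Base case: a[1] = 0, and -(-2)^1 − 2^1 = 2 − 2 = 0.
Assume a[k] = -(-2)^k − 2^k for some k ≥ 1.
Then a[k+1] = -2a[k] − 4·2^k = -2·(-(-2)^k − 2^k) − 4·2^k = -(-2)^{k+1} + 2·2^k − 4·2^k = -(-2)^{k+1} − 2·2^k = -(-2)^{k+1} − 2^{k+1}.
This completes the inductive step, so a[n] = -(-2)^n − 2^n for all n ≥ 1.

a[n] = -(-2)^n − 2^n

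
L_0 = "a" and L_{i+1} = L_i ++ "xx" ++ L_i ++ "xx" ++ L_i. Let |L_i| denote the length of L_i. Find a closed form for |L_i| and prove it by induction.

Claim: |L_i| = 3^{i+1} − 2.

Base case: |L_0| = 1, and 3^{0+1} − 2 = 1.
Assume |L_r| = 3^{r+1} − 2.
Then |L_{r+1}| = 3|L_r| + 4 = 3(3^{r+1} − 2) + 4 = 3^{r+2} − 6 + 4 = 3^{r+2} − 2.
So the formula holds for r+1, and by induction |L_i| = 3^{i+1} − 2 for all i ≥ 0.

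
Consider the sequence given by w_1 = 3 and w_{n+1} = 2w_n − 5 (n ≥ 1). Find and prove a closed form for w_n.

Claim: w_n = -2^n + 5.

Base case: w_1 = 3, and -2^1 + 5 = -2 + 5 = 3.
Assume w_j = -2^j + 5 for some j ≥ 1.
Then w_{j+1} = 2w_j − 5 = 2·(-2^j + 5) − 5 = -2^{j+1} + 10 − 5 = -2^{j+1} + 5.
So the formula holds for j+1, and by induction w_n = -2^n + 5 for all n ≥ 1.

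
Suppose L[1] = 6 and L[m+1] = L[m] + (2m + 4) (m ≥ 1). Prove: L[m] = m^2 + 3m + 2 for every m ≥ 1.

Base case: L[1] = 6, and 1^2 + 3·1 + 2 = 6.
Assume L[k] = k^2 + 3k + 2.
Then L[k+1] = L[k] + (2k + 4) = (k^2 + 3k + 2) + (2k + 4) = k^2 + 5k + 6,
and (k+1)^2 + 3·(k+1) + 2 = k^2 + 5k + 6.
By induction, L[m] = m^2 + 3m + 2 for all m ≥ 1.

L[m] = m^2 + 3m + 2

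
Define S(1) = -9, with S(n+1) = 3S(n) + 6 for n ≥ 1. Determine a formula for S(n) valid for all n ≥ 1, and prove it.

Claim: S(n) = -2·3^n − 3.

Base case: S(1) = -9, and -2·3^1 − 3 = -6 − 3 = -9.
Assume S(k) = -2·3^k − 3 for some k ≥ 1.
Then S(k+1) = 3S(k) + 6 = 3·(-2·3^k − 3) + 6 = -6·3^k − 9 + 6 = -2·3^{k+1} − 3.
By induction, S(n) = -2·3^n − 3 for all n ≥ 1.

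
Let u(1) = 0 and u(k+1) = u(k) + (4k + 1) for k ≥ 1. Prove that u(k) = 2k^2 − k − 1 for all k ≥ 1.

Base case: u(1) = 0, and 2·1^2 − 1 − 1 = 0.
Assume u(r) = 2r^2 − r − 1.
Then u(r+1) = u(r) + (4r + 1) = (2r^2 − r − 1) + (4r + 1) = 2r^2 + 3r,
and 2·(r+1)^2 − (r+1) − 1 = 2r^2 + 3r.
By induction, u(k) = 2k^2 − k − 1 for all k ≥ 1.

u(k) = 2k^2 − k − 1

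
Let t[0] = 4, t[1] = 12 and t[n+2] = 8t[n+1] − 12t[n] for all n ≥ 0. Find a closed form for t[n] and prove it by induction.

Claim: t[n] = 3·2^n + 6^n.

Base cases: t[0] = 4 and 3·2^0 + 6^0 = 4; t[1] = 12 and 3·2^1 + 6^1 = 12.
Assume t[i] = 3·2^i + 6^i for all 0 ≤ i ≤ j, where j ≥ 1.
Then t[j+1] = 8t[j] − 12t[j−1] = 8·(3·2^j + 6^j) − 12·(3·2^{j−1} + 6^{j−1}) = 3·(8·2 − 12)2^{j−1} + (8·6 − 12)6^{j−1} = 12·2^{j−1} + 36·6^{j−1} = 3·2^{j+1} + 6^{j+1}.
Hence t[n] = 3·2^n + 6^n for every n ≥ 0, by strong induction.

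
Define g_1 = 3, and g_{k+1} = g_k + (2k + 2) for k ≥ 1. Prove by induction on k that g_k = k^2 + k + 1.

Base case: g_1 = 3, and 1^2 + 1 + 1 = 3.
Assume g_m = m^2 + m + 1.
Then g_{m+1} = g_m + (2m + 2) = (m^2 + m + 1) + (2m + 2) = m^2 + 3m + 3,
and (m+1)^2 + (m+1) + 1 = m^2 + 3m + 3.
By induction, g_k = k^2 + k + 1 for all k ≥ 1.

g_k = k^2 + k + 1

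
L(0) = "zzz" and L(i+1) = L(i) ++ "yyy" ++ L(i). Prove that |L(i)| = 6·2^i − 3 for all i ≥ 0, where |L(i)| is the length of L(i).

Base case: |L(0)| = 3, and 6·2^0 − 3 = 3.
Assume |L(k)| = 6·2^k − 3.
Then |L(k+1)| = |L(k)| + 3 + |L(k)| = 2|L(k)| + 3 = 2(6·2^k − 3) + 3 = 6·2^{k+1} − 6 + 3 = 6·2^{k+1} − 3.
By induction, |L(i)| = 6·2^i − 3 for all i ≥ 0.

|L(i)| = 6·2^i − 3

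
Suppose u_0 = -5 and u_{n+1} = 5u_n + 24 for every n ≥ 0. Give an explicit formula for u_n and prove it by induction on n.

Claim: u_n = 5^n − 6.

Base case: u_0 = -5, and 5^0 − 6 = 1 − 6 = -5.
Assume u_j = 5^j − 6 for some j ≥ 0.
Then u_{j+1} = 5u_j + 24 = 5·(5^j − 6) + 24 = 5^{j+1} − 30 + 24 = 5^{j+1} − 6.
So the formula holds for j+1, and by induction u_n = 5^n − 6 for all n ≥ 0.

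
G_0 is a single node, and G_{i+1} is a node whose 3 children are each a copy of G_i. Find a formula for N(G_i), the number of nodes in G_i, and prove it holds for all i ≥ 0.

Claim: N(G_i) = (3^{i+1} − 1)/2.

Base case: N(G_0) = 1, and (3^{0+1} − 1)/2 = 1.
Assume N(G_r) = (3^{r+1} − 1)/2.
Then N(G_{r+1}) = 1 + 3N(G_r) = 1 + 3·(3^{r+1} − 1)/2 = 1 + (3^{r+2} − 3)/2 = (2 + 3^{r+2} − 3)/2 = (3^{r+2} − 1)/2.
This completes the inductive step, so N(G_i) = (3^{i+1} − 1)/2 for all i ≥ 0.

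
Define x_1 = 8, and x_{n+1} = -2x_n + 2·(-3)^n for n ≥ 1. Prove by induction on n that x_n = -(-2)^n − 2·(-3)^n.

Base case: x_1 = 8, and -(-2)^1 − 2·(-3)^1 = 2 + 6 = 8.
Assume x_r = -(-2)^r − 2·(-3)^r for some r ≥ 1.
Then x_{r+1} = -2x_r + 2·(-3)^r = -2·(-(-2)^r − 2·(-3)^r) + 2·(-3)^r = -(-2)^{r+1} + 4·(-3)^r + 2·(-3)^r = -(-2)^{r+1} + 6·(-3)^r = -(-2)^{r+1} − 2·(-3)^{r+1}.
Hence x_n = -(-2)^n − 2·(-3)^n for every n ≥ 1, by induction.

x_n = -(-2)^n − 2·(-3)^n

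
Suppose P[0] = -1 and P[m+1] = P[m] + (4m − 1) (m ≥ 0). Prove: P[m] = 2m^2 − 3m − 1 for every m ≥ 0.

Base case: P[0] = -1, and 2·0^2 − 3·0 − 1 = -1.
Assume P[k] = 2k^2 − 3k − 1.
Then P[k+1] = P[k] + (4k − 1) = (2k^2 − 3k − 1) + (4k − 1) = 2k^2 + k − 2,
and 2·(k+1)^2 − 3·(k+1) − 1 = 2k^2 + k − 2.
By induction, P[m] = 2m^2 − 3m − 1 for all m ≥ 0.

P[m] = 2m^2 − 3m − 1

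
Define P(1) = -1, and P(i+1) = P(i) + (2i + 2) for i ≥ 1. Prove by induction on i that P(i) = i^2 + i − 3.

Base case: P(1) = -1, and 1^2 + 1 − 3 = -1.
Assume P(j) = j^2 + j − 3.
Then P(j+1) = P(j) + (2j + 2) = (j^2 + j − 3) + (2j + 2) = j^2 + 3j − 1,
and (j+1)^2 + (j+1) − 3 = j^2 + 3j − 1.
Hence P(i) = i^2 + i − 3 for every i ≥ 1, by induction.

P(i) = i^2 + i − 3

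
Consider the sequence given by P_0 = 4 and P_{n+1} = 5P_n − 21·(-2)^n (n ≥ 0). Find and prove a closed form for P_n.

Claim: P_n = 5^n + 3·(-2)^n.

Base case: P_0 = 4, and 5^0 + 3·(-2)^0 = 1 + 3 = 4.
Assume P_k = 5^k + 3·(-2)^k for some k ≥ 0.
Then P_{k+1} = 5P_k − 21·(-2)^k = 5·(5^k + 3·(-2)^k) − 21·(-2)^k = 5^{k+1} + 15·(-2)^k − 21·(-2)^k = 5^{k+1} − 6·(-2)^k = 5^{k+1} + 3·(-2)^{k+1}.
By induction, P_n = 5^n + 3·(-2)^n for all n ≥ 0.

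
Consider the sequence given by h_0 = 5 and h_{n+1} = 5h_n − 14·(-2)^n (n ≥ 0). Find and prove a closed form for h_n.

Claim: h_n = 3·5^n + 2·(-2)^n.

Base case: h_0 = 5, and 3·5^0 + 2·(-2)^0 = 3 + 2 = 5.
Assume h_r = 3·5^r + 2·(-2)^r for some r ≥ 0.
Then h_{r+1} = 5h_r − 14·(-2)^r = 5·(3·5^r + 2·(-2)^r) − 14·(-2)^r = 3·5^{r+1} + 10·(-2)^r − 14·(-2)^r = 3·5^{r+1} − 4·(-2)^r = 3·5^{r+1} + 2·(-2)^{r+1}.
By induction, h_n = 3·5^n + 2·(-2)^n for all n ≥ 0.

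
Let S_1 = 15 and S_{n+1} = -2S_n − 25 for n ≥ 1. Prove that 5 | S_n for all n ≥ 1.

Base case: S_1 = 15 = 5·3, so 5 | S_1.
Assume 5 | S_r, so S_r = 5t for some integer t.
Then S_{r+1} = -2S_r − 25 = -2·(5t) − 25 = 5(-2t − 5), so 5 | S_{r+1}.
Hence 5 | S_n for every n ≥ 1, by induction.

5 | S_n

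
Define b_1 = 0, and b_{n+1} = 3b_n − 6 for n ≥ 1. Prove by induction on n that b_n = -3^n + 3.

Base case: b_1 = 0, and -3^1 + 3 = -3 + 3 = 0.
Assume b_j = -3^j + 3 for some j ≥ 1.
Then b_{j+1} = 3b_j − 6 = 3·(-3^j + 3) − 6 = -3^{j+1} + 9 − 6 = -3^{j+1} + 3.
So the formula holds for j+1, and by induction b_n = -3^n + 3 for all n ≥ 1.

b_n = -3^n + 3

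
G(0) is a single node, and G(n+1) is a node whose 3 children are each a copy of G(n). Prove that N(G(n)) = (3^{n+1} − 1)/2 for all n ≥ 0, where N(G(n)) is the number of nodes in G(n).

Base case: N(G(0)) = 1, and (3^{0+1} − 1)/2 = 1.
Assume N(G(j)) = (3^{j+1} − 1)/2.
Then N(G(j+1)) = 1 + 3N(G(j)) = 1 + 3·(3^{j+1} − 1)/2 = 1 + (3^{j+2} − 3)/2 = (2 + 3^{j+2} − 3)/2 = (3^{j+2} − 1)/2.
Hence N(G(n)) = (3^{n+1} − 1)/2 for every n ≥ 0, by induction.

N(G(n)) = (3^{n+1} − 1)/2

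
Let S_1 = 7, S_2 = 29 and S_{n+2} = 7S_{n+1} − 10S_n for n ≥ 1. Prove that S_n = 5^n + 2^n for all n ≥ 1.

Base cases: S_1 = 7 and 5^1 + 2^1 = 7; S_2 = 29 and 5^2 + 2^2 = 29.
Assume S_j = 5^j + 2^j for all 1 ≤ j ≤ r, where r ≥ 2.
Then S_{r+1} = 7S_r − 10S_{r−1} = 7·(5^r + 2^r) − 10·(5^{r−1} + 2^{r−1}) = (7·5 − 10)5^{r−1} + (7·2 − 10)2^{r−1} = 25·5^{r−1} + 4·2^{r−1} = 5^{r+1} + 2^{r+1}.
Hence S_n = 5^n + 2^n for every n ≥ 1, by strong induction.

S_n = 5^n + 2^n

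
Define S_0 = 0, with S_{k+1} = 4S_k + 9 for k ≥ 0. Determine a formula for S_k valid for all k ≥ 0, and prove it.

Claim: S_k = 3·4^k − 3.

Base case: S_0 = 0, and 3·4^0 − 3 = 3 − 3 = 0.
Assume S_m = 3·4^m − 3 for some m ≥ 0.
Then S_{m+1} = 4S_m + 9 = 4·(3·4^m − 3) + 9 = 12·4^m − 12 + 9 = 3·4^{m+1} − 3.
So the formula holds for m+1, and by induction S_k = 3·4^k − 3 for all k ≥ 0.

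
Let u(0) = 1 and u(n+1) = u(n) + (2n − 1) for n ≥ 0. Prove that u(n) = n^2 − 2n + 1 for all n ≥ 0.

Base case: u(0) = 1, and 0^2 − 2·0 + 1 = 1.
Assume u(m) = m^2 − 2m + 1.
Then u(m+1) = u(m) + (2m − 1) = (m^2 − 2m + 1) + (2m − 1) = m^2,
and (m+1)^2 − 2·(m+1) + 1 = m^2.
By induction, u(n) = n^2 − 2n + 1 for all n ≥ 0.

u(n) = n^2 − 2n + 1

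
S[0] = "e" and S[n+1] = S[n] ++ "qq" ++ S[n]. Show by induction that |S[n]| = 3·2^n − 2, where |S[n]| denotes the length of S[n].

Base case: |S[0]| = 1, and 3·2^0 − 2 = 1.
Assume |S[k]| = 3·2^k − 2.
Then |S[k+1]| = |S[k]| + 2 + |S[k]| = 2|S[k]| + 2 = 2(3·2^k − 2) + 2 = 3·2^{k+1} − 4 + 2 = 3·2^{k+1} − 2.
By induction, |S[n]| = 3·2^n − 2 for all n ≥ 0.

|S[n]| = 3·2^n − 2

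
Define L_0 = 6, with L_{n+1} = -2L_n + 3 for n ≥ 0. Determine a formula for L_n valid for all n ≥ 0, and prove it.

Claim: L_n = 5·(-2)^n + 1.

Base case: L_0 = 6, and 5·(-2)^0 + 1 = 5 + 1 = 6.
Assume L_j = 5·(-2)^j + 1 for some j ≥ 0.
Then L_{j+1} = -2L_j + 3 = -2·(5·(-2)^j + 1) + 3 = -10·(-2)^j − 2 + 3 = 5·(-2)^{j+1} + 1.
Hence L_n = 5·(-2)^n + 1 for every n ≥ 0, by induction.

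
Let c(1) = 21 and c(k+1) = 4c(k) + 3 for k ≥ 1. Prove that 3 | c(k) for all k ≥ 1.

Base case: c(1) = 21 = 3·7, so 3 | c(1).
Assume 3 | c(j), so c(j) = 3t for some integer t.
Then c(j+1) = 4c(j) + 3 = 4·(3t) + 3 = 3(4t + 1), so 3 | c(j+1).
This completes the inductive step, so 3 | c(k) for all k ≥ 1.

3 | c(k)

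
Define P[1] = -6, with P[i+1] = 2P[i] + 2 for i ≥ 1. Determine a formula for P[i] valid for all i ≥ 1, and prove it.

Claim: P[i] = -2^{i+1} − 2.

Base case: P[1] = -6, and -2^{1+1} − 2 = -4 − 2 = -6.
Assume P[r] = -2^{r+1} − 2 for some r ≥ 1.
Then P[r+1] = 2P[r] + 2 = 2·(-2^{r+1} − 2) + 2 = -2^{r+2} − 4 + 2 = -2^{r+2} − 2.
This completes the inductive step, so P[i] = -2^{i+1} − 2 for all i ≥ 1.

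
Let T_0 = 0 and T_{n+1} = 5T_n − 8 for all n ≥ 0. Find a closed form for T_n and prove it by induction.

Claim: T_n = -2·5^n + 2.

Base case: T_0 = 0, and -2·5^0 + 2 = -2 + 2 = 0.
Assume T_j = -2·5^j + 2 for some j ≥ 0.
Then T_{j+1} = 5T_j − 8 = 5·(-2·5^j + 2) − 8 = -10·5^j + 10 − 8 = -2·5^{j+1} + 2.
This completes the inductive step, so T_n = -2·5^n + 2 for all n ≥ 0.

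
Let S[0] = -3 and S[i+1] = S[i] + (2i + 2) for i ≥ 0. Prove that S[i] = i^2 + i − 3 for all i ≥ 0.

Base case: S[0] = -3, and 0^2 + 0 − 3 = -3.
Assume S[m] = m^2 + m − 3.
Then S[m+1] = S[m] + (2m + 2) = (m^2 + m − 3) + (2m + 2) = m^2 + 3m − 1,
and (m+1)^2 + (m+1) − 3 = m^2 + 3m − 1.
By induction, S[i] = i^2 + i − 3 for all i ≥ 0.

S[i] = i^2 + i − 3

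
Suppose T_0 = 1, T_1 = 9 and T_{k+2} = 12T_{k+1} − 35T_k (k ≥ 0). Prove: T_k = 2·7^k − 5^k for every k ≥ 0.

Base cases: T_0 = 1 and 2·7^0 − 5^0 = 1; T_1 = 9 and 2·7^1 − 5^1 = 9.
Assume T_j = 2·7^j − 5^j for all 0 ≤ j ≤ m, where m ≥ 1.
Then T_{m+1} = 12T_m − 35T_{m−1} = 12·(2·7^m − 5^m) − 35·(2·7^{m−1} − 5^{m−1}) = 2·(12·7 − 35)7^{m−1} − (12·5 − 35)5^{m−1} = 98·7^{m−1} − 25·5^{m−1} = 2·7^{m+1} − 5^{m+1}.
By strong induction, T_k = 2·7^k − 5^k for all k ≥ 0.

T_k = 2·7^k − 5^k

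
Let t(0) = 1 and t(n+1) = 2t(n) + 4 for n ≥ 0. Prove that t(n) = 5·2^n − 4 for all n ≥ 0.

Base case: t(0) = 1, and 5·2^0 − 4 = 5 − 4 = 1.
Assume t(r) = 5·2^r − 4 for some r ≥ 0.
Then t(r+1) = 2t(r) + 4 = 2·(5·2^r − 4) + 4 = 10·2^r − 8 + 4 = 5·2^{r+1} − 4.
Hence t(n) = 5·2^n − 4 for every n ≥ 0, by induction.

t(n) = 5·2^n − 4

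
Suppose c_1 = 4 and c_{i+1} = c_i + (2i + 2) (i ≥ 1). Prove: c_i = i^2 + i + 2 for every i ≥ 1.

Base case: c_1 = 4, and 1^2 + 1 + 2 = 4.
Assume c_j = j^2 + j + 2.
Then c_{j+1} = c_j + (2j + 2) = (j^2 + j + 2) + (2j + 2) = j^2 + 3j + 4,
and (j+1)^2 + (j+1) + 2 = j^2 + 3j + 4.
Hence c_i = i^2 + i + 2 for every i ≥ 1, by induction.

c_i = i^2 + i + 2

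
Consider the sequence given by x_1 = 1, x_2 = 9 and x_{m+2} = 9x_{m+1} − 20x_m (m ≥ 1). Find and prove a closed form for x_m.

Claim: x_m = -4^m + 5^m.

Base cases: x_1 = 1 and -4^1 + 5^1 = 1; x_2 = 9 and -4^2 + 5^2 = 9.
Assume x_j = -4^j + 5^j for all 1 ≤ j ≤ r, where r ≥ 2.
Then x_{r+1} = 9x_r − 20x_{r−1} = 9·(-4^r + 5^r) − 20·(-4^{r−1} + 5^{r−1}) = -(9·4 − 20)4^{r−1} + (9·5 − 20)5^{r−1} = -16·4^{r−1} + 25·5^{r−1} = -4^{r+1} + 5^{r+1}.
This completes the inductive step, so x_m = -4^m + 5^m for all m ≥ 1.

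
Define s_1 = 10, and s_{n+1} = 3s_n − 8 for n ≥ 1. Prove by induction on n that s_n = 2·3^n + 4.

Base case: s_1 = 10, and 2·3^1 + 4 = 6 + 4 = 10.
Assume s_r = 2·3^r + 4 for some r ≥ 1.
Then s_{r+1} = 3s_r − 8 = 3·(2·3^r + 4) − 8 = 6·3^r + 12 − 8 = 2·3^{r+1} + 4.
This completes the inductive step, so s_n = 2·3^n + 4 for all n ≥ 1.

s_n = 2·3^n + 4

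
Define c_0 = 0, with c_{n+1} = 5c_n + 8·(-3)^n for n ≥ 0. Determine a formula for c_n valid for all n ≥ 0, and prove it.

Claim: c_n = 5^n − (-3)^n.

Base case: c_0 = 0, and 5^0 − (-3)^0 = 1 − 1 = 0.
Assume c_m = 5^m − (-3)^m for some m ≥ 0.
Then c_{m+1} = 5c_m + 8·(-3)^m = 5·(5^m − (-3)^m) + 8·(-3)^m = 5^{m+1} − 5·(-3)^m + 8·(-3)^m = 5^{m+1} + 3·(-3)^m = 5^{m+1} − (-3)^{m+1}.
Hence c_n = 5^n − (-3)^n for every n ≥ 0, by induction.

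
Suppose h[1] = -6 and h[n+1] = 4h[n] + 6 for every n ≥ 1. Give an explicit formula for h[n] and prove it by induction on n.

Claim: h[n] = -4^n − 2.

Base case: h[1] = -6, and -4^1 − 2 = -4 − 2 = -6.
Assume h[m] = -4^m − 2 for some m ≥ 1.
Then h[m+1] = 4h[m] + 6 = 4·(-4^m − 2) + 6 = -4^{m+1} − 8 + 6 = -4^{m+1} − 2.
This completes the inductive step, so h[n] = -4^n − 2 for all n ≥ 1.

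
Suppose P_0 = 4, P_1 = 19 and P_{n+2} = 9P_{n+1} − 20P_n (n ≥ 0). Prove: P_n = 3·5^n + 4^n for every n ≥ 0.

Base cases: P_0 = 4 and 3·5^0 + 4^0 = 4; P_1 = 19 and 3·5^1 + 4^1 = 19.
Assume P_i = 3·5^i + 4^i for all 0 ≤ i ≤ j, where j ≥ 1.
Then P_{j+1} = 9P_j − 20P_{j−1} = 9·(3·5^j + 4^j) − 20·(3·5^{j−1} + 4^{j−1}) = 3·(9·5 − 20)5^{j−1} + (9·4 − 20)4^{j−1} = 75·5^{j−1} + 16·4^{j−1} = 3·5^{j+1} + 4^{j+1}.
This completes the inductive step, so P_n = 3·5^n + 4^n for all n ≥ 0.

P_n = 3·5^n + 4^n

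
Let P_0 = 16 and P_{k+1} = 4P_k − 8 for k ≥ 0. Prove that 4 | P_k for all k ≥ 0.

Base case: P_0 = 16 = 4·4, so 4 | P_0.
Assume 4 | P_j, so P_j = 4t for some integer t.
Then P_{j+1} = 4P_j − 8 = 4·(4t) − 8 = 4(4t − 2), so 4 | P_{j+1}.
This completes the inductive step, so 4 | P_k for all k ≥ 0.

4 | P_k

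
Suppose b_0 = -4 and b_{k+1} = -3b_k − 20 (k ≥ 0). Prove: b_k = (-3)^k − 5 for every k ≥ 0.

Base case: b_0 = -4, and (-3)^0 − 5 = 1 − 5 = -4.
Assume b_m = (-3)^m − 5 for some m ≥ 0.
Then b_{m+1} = -3b_m − 20 = -3·((-3)^m − 5) − 20 = -3·(-3)^m + 15 − 20 = (-3)^{m+1} − 5.
Hence b_k = (-3)^k − 5 for every k ≥ 0, by induction.

b_k = (-3)^k − 5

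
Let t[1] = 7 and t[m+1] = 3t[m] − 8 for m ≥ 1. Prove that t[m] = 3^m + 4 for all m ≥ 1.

Base case: t[1] = 7, and 3^1 + 4 = 3 + 4 = 7.
Assume t[r] = 3^r + 4 for some r ≥ 1.
Then t[r+1] = 3t[r] − 8 = 3·(3^r + 4) − 8 = 3^{r+1} + 12 − 8 = 3^{r+1} + 4.
So the formula holds for r+1, and by induction t[m] = 3^m + 4 for all m ≥ 1.

t[m] = 3^m + 4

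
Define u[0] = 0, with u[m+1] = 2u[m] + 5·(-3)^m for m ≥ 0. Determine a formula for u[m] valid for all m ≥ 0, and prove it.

Claim: u[m] = 2^m − (-3)^m.

Base case: u[0] = 0, and 2^0 − (-3)^0 = 1 − 1 = 0.
Assume u[j] = 2^j − (-3)^j for some j ≥ 0.
Then u[j+1] = 2u[j] + 5·(-3)^j = 2·(2^j − (-3)^j) + 5·(-3)^j = 2^{j+1} − 2·(-3)^j + 5·(-3)^j = 2^{j+1} + 3·(-3)^j = 2^{j+1} − (-3)^{j+1}.
By induction, u[m] = 2^m − (-3)^m for all m ≥ 0.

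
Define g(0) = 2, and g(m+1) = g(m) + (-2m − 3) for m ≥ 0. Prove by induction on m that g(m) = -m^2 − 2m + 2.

Base case: g(0) = 2, and -0^2 − 2·0 + 2 = 2.
Assume g(r) = -r^2 − 2r + 2.
Then g(r+1) = g(r) + (-2r − 3) = (-r^2 − 2r + 2) + (-2r − 3) = -r^2 − 4r − 1,
and -(r+1)^2 − 2·(r+1) + 2 = -r^2 − 4r − 1.
Hence g(m) = -m^2 − 2m + 2 for every m ≥ 0, by induction.

g(m) = -m^2 − 2m + 2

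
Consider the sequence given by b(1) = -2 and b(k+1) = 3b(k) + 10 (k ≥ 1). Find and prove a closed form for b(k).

Claim: b(k) = 3^k − 5.

Base case: b(1) = -2, and 3^1 − 5 = 3 − 5 = -2.
Assume b(r) = 3^r − 5 for some r ≥ 1.
Then b(r+1) = 3b(r) + 10 = 3·(3^r − 5) + 10 = 3^{r+1} − 15 + 10 = 3^{r+1} − 5.
So the formula holds for r+1, and by induction b(k) = 3^k − 5 for all k ≥ 1.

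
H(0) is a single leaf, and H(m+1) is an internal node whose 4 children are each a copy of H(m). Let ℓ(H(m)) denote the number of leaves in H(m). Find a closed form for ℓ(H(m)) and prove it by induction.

Claim: ℓ(H(m)) = 4^m.

Base case: ℓ(H(0)) = 1, and 4^0 = 1.
Assume ℓ(H(r)) = 4^r.
Then ℓ(H(r+1)) = 4·ℓ(H(r)) = 4·4^r = 4^{r+1}.
This completes the inductive step, so ℓ(H(m)) = 4^m for all m ≥ 0.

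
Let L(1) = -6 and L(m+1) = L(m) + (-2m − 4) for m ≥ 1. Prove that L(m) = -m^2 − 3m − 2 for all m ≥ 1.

Base case: L(1) = -6, and -1^2 − 3·1 − 2 = -6.
Assume L(j) = -j^2 − 3j − 2.
Then L(j+1) = L(j) + (-2j − 4) = (-j^2 − 3j − 2) + (-2j − 4) = -j^2 − 5j − 6,
and -(j+1)^2 − 3·(j+1) − 2 = -j^2 − 5j − 6.
Hence L(m) = -m^2 − 3m − 2 for every m ≥ 1, by induction.

L(m) = -m^2 − 3m − 2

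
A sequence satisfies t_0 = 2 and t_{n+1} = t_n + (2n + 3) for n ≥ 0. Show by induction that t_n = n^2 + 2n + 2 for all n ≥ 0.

Base case: t_0 = 2, and 0^2 + 2·0 + 2 = 2.
Assume t_m = m^2 + 2m + 2.
Then t_{m+1} = t_m + (2m + 3) = (m^2 + 2m + 2) + (2m + 3) = m^2 + 4m + 5,
and (m+1)^2 + 2·(m+1) + 2 = m^2 + 4m + 5.
This completes the inductive step, so t_n = n^2 + 2n + 2 for all n ≥ 0.

t_n = n^2 + 2n + 2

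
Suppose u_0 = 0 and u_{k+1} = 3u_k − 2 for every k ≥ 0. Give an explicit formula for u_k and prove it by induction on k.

Claim: u_k = -3^k + 1.

Base case: u_0 = 0, and -3^0 + 1 = -1 + 1 = 0.
Assume u_m = -3^m + 1 for some m ≥ 0.
Then u_{m+1} = 3u_m − 2 = 3·(-3^m + 1) − 2 = -3^{m+1} + 3 − 2 = -3^{m+1} + 1.
This completes the inductive step, so u_k = -3^k + 1 for all k ≥ 0.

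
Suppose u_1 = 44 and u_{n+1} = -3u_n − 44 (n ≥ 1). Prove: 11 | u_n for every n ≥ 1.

Base case: u_1 = 44 = 11·4, so 11 | u_1.
Assume 11 | u_r, so u_r = 11t for some integer t.
Then u_{r+1} = -3u_r − 44 = -3·(11t) − 44 = 11(-3t − 4), so 11 | u_{r+1}.
By induction, 11 | u_n for all n ≥ 1.

11 | u_n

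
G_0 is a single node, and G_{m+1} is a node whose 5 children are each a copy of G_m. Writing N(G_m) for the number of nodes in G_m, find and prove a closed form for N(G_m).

Claim: N(G_m) = (5^{m+1} − 1)/4.

Base case: N(G_0) = 1, and (5^{0+1} − 1)/4 = 1.
Assume N(G_k) = (5^{k+1} − 1)/4.
Then N(G_{k+1}) = 1 + 5N(G_k) = 1 + 5·(5^{k+1} − 1)/4 = 1 + (5^{k+2} − 5)/4 = (4 + 5^{k+2} − 5)/4 = (5^{k+2} − 1)/4.
This completes the inductive step, so N(G_m) = (5^{m+1} − 1)/4 for all m ≥ 0.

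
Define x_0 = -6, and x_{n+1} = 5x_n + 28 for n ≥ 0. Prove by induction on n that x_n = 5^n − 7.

Base case: x_0 = -6, and 5^0 − 7 = 1 − 7 = -6.
Assume x_r = 5^r − 7 for some r ≥ 0.
Then x_{r+1} = 5x_r + 28 = 5·(5^r − 7) + 28 = 5^{r+1} − 35 + 28 = 5^{r+1} − 7.
Hence x_n = 5^n − 7 for every n ≥ 0, by induction.

x_n = 5^n − 7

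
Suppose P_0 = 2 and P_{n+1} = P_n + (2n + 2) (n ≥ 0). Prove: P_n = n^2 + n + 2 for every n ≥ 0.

Base case: P_0 = 2, and 0^2 + 0 + 2 = 2.
Assume P_m = m^2 + m + 2.
Then P_{m+1} = P_m + (2m + 2) = (m^2 + m + 2) + (2m + 2) = m^2 + 3m + 4,
and (m+1)^2 + (m+1) + 2 = m^2 + 3m + 4.
This completes the inductive step, so P_n = n^2 + n + 2 for all n ≥ 0.

P_n = n^2 + n + 2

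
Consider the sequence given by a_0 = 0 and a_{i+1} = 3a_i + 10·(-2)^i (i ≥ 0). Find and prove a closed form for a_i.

Claim: a_i = 2·3^i − 2·(-2)^i.

Base case: a_0 = 0, and 2·3^0 − 2·(-2)^0 = 2 − 2 = 0.
Assume a_r = 2·3^r − 2·(-2)^r for some r ≥ 0.
Then a_{r+1} = 3a_r + 10·(-2)^r = 3·(2·3^r − 2·(-2)^r) + 10·(-2)^r = 2·3^{r+1} − 6·(-2)^r + 10·(-2)^r = 2·3^{r+1} + 4·(-2)^r = 2·3^{r+1} − 2·(-2)^{r+1}.
So the formula holds for r+1, and by induction a_i = 2·3^i − 2·(-2)^i for all i ≥ 0.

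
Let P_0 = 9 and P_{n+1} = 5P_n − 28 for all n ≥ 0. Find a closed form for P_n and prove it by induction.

Claim: P_n = 2·5^n + 7.

Base case: P_0 = 9, and 2·5^0 + 7 = 2 + 7 = 9.
Assume P_k = 2·5^k + 7 for some k ≥ 0.
Then P_{k+1} = 5P_k − 28 = 5·(2·5^k + 7) − 28 = 10·5^k + 35 − 28 = 2·5^{k+1} + 7.
So the formula holds for k+1, and by induction P_n = 2·5^n + 7 for all n ≥ 0.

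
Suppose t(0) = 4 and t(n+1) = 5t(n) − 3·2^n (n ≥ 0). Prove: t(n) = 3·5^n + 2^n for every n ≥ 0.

Base case: t(0) = 4, and 3·5^0 + 2^0 = 3 + 1 = 4.
Assume t(j) = 3·5^j + 2^j for some j ≥ 0.
Then t(j+1) = 5t(j) − 3·2^j = 5·(3·5^j + 2^j) − 3·2^j = 3·5^{j+1} + 5·2^j − 3·2^j = 3·5^{j+1} + 2·2^j = 3·5^{j+1} + 2^{j+1}.
Hence t(n) = 3·5^n + 2^n for every n ≥ 0, by induction.

t(n) = 3·5^n + 2^n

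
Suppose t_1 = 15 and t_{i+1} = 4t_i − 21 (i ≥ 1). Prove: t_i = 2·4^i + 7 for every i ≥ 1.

Base case: t_1 = 15, and 2·4^1 + 7 = 8 + 7 = 15.
Assume t_k = 2·4^k + 7 for some k ≥ 1.
Then t_{k+1} = 4t_k − 21 = 4·(2·4^k + 7) − 21 = 8·4^k + 28 − 21 = 2·4^{k+1} + 7.
So the formula holds for k+1, and by induction t_i = 2·4^i + 7 for all i ≥ 1.

t_i = 2·4^i + 7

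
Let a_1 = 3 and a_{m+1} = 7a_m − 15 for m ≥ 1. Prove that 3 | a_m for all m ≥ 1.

Base case: a_1 = 3 = 3·1, so 3 | a_1.
Assume 3 | a_k, so a_k = 3t for some integer t.
Then a_{k+1} = 7a_k − 15 = 7·(3t) − 15 = 3(7t − 5), so 3 | a_{k+1}.
This completes the inductive step, so 3 | a_m for all m ≥ 1.

3 | a_m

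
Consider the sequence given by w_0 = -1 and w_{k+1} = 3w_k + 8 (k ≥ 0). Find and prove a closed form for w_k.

Claim: w_k = 3^{k+1} − 4.

Base case: w_0 = -1, and 3^{0+1} − 4 = 3 − 4 = -1.
Assume w_j = 3^{j+1} − 4 for some j ≥ 0.
Then w_{j+1} = 3w_j + 8 = 3·(3^{j+1} − 4) + 8 = 3^{j+2} − 12 + 8 = 3^{j+2} − 4.
So the formula holds for j+1, and by induction w_k = 3^{k+1} − 4 for all k ≥ 0.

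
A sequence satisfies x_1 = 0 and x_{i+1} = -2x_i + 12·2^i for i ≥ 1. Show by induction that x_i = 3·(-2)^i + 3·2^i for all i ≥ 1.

Base case: x_1 = 0, and 3·(-2)^1 + 3·2^1 = -6 + 6 = 0.
Assume x_j = 3·(-2)^j + 3·2^j for some j ≥ 1.
Then x_{j+1} = -2x_j + 12·2^j = -2·(3·(-2)^j + 3·2^j) + 12·2^j = 3·(-2)^{j+1} − 6·2^j + 12·2^j = 3·(-2)^{j+1} + 6·2^j = 3·(-2)^{j+1} + 3·2^{j+1}.
By induction, x_i = 3·(-2)^i + 3·2^i for all i ≥ 1.

x_i = 3·(-2)^i + 3·2^i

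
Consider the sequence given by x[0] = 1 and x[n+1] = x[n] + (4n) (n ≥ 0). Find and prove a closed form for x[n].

Claim: x[n] = 2n^2 − 2n + 1.

Base case: x[0] = 1, and 2·0^2 − 2·0 + 1 = 1.
Assume x[m] = 2m^2 − 2m + 1.
Then x[m+1] = x[m] + (4m) = (2m^2 − 2m + 1) + (4m) = 2m^2 + 2m + 1,
and 2·(m+1)^2 − 2·(m+1) + 1 = 2m^2 + 2m + 1.
Hence x[n] = 2n^2 − 2n + 1 for every n ≥ 0, by induction.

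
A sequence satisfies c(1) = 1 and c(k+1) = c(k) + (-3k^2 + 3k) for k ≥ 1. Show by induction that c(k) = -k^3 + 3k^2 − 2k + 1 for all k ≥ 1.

Base case: c(1) = 1, and -1^3 + 3·1^2 − 2·1 + 1 = 1.
Assume c(r) = -r^3 + 3r^2 − 2r + 1.
Then c(r+1) = c(r) + (-3r^2 + 3r) = (-r^3 + 3r^2 − 2r + 1) + (-3r^2 + 3r) = -r^3 + r + 1,
and -(r+1)^3 + 3·(r+1)^2 − 2·(r+1) + 1 = -r^3 + r + 1.
Hence c(k) = -k^3 + 3k^2 − 2k + 1 for every k ≥ 1, by induction.

c(k) = -k^3 + 3k^2 − 2k + 1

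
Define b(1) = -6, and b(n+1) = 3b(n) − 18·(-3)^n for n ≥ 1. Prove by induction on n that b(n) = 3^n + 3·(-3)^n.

Base case: b(1) = -6, and 3^1 + 3·(-3)^1 = 3 − 9 = -6.
Assume b(m) = 3^m + 3·(-3)^m for some m ≥ 1.
Then b(m+1) = 3b(m) − 18·(-3)^m = 3·(3^m + 3·(-3)^m) − 18·(-3)^m = 3^{m+1} + 9·(-3)^m − 18·(-3)^m = 3^{m+1} − 9·(-3)^m = 3^{m+1} + 3·(-3)^{m+1}.
Hence b(n) = 3^n + 3·(-3)^n for every n ≥ 1, by induction.

b(n) = 3^n + 3·(-3)^n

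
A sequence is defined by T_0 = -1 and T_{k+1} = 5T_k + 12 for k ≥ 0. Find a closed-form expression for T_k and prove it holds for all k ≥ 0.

Claim: T_k = 2·5^k − 3.

Base case: T_0 = -1, and 2·5^0 − 3 = 2 − 3 = -1.
Assume T_r = 2·5^r − 3 for some r ≥ 0.
Then T_{r+1} = 5T_r + 12 = 5·(2·5^r − 3) + 12 = 10·5^r − 15 + 12 = 2·5^{r+1} − 3.
By induction, T_k = 2·5^k − 3 for all k ≥ 0.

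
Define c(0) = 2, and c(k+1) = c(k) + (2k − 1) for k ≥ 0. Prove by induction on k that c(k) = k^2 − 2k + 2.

Base case: c(0) = 2, and 0^2 − 2·0 + 2 = 2.
Assume c(r) = r^2 − 2r + 2.
Then c(r+1) = c(r) + (2r − 1) = (r^2 − 2r + 2) + (2r − 1) = r^2 + 1,
and (r+1)^2 − 2·(r+1) + 2 = r^2 + 1.
This completes the inductive step, so c(k) = k^2 − 2k + 2 for all k ≥ 0.

c(k) = k^2 − 2k + 2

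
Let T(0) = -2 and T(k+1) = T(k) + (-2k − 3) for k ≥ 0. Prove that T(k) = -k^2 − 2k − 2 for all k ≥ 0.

Base case: T(0) = -2, and -0^2 − 2·0 − 2 = -2.
Assume T(j) = -j^2 − 2j − 2.
Then T(j+1) = T(j) + (-2j − 3) = (-j^2 − 2j − 2) + (-2j − 3) = -j^2 − 4j − 5,
and -(j+1)^2 − 2·(j+1) − 2 = -j^2 − 4j − 5.
By induction, T(k) = -k^2 − 2k − 2 for all k ≥ 0.

T(k) = -k^2 − 2k − 2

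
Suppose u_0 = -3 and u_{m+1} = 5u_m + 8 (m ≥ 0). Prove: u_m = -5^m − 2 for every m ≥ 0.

Base case: u_0 = -3, and -5^0 − 2 = -1 − 2 = -3.
Assume u_r = -5^r − 2 for some r ≥ 0.
Then u_{r+1} = 5u_r + 8 = 5·(-5^r − 2) + 8 = -5^{r+1} − 10 + 8 = -5^{r+1} − 2.
This completes the inductive step, so u_m = -5^m − 2 for all m ≥ 0.

u_m = -5^m − 2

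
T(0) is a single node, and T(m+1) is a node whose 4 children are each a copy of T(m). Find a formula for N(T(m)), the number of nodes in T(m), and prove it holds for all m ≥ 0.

Claim: N(T(m)) = (4^{m+1} − 1)/3.

Base case: N(T(0)) = 1, and (4^{0+1} − 1)/3 = 1.
Assume N(T(r)) = (4^{r+1} − 1)/3.
Then N(T(r+1)) = 1 + 4N(T(r)) = 1 + 4·(4^{r+1} − 1)/3 = 1 + (4^{r+2} − 4)/3 = (3 + 4^{r+2} − 4)/3 = (4^{r+2} − 1)/3.
So the formula holds for r+1, and by induction N(T(m)) = (4^{m+1} − 1)/3 for all m ≥ 0.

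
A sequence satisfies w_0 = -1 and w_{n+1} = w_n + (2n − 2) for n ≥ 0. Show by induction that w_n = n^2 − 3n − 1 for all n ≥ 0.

Base case: w_0 = -1, and 0^2 − 3·0 − 1 = -1.
Assume w_j = j^2 − 3j − 1.
Then w_{j+1} = w_j + (2j − 2) = (j^2 − 3j − 1) + (2j − 2) = j^2 − j − 3,
and (j+1)^2 − 3·(j+1) − 1 = j^2 − j − 3.
Hence w_n = n^2 − 3n − 1 for every n ≥ 0, by induction.

w_n = n^2 − 3n − 1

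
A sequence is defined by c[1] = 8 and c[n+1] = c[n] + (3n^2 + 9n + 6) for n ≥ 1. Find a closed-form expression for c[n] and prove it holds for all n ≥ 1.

Claim: c[n] = n^3 + 3n^2 + 2n + 2.

Base case: c[1] = 8, and 1^3 + 3·1^2 + 2·1 + 2 = 8.
Assume c[r] = r^3 + 3r^2 + 2r + 2.
Then c[r+1] = c[r] + (3r^2 + 9r + 6) = (r^3 + 3r^2 + 2r + 2) + (3r^2 + 9r + 6) = r^3 + 6r^2 + 11r + 8,
and (r+1)^3 + 3·(r+1)^2 + 2·(r+1) + 2 = r^3 + 6r^2 + 11r + 8.
By induction, c[n] = n^3 + 3n^2 + 2n + 2 for all n ≥ 1.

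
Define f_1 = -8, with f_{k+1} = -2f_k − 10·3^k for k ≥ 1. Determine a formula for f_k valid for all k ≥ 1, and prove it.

Claim: f_k = (-2)^k − 2·3^k.

Base case: f_1 = -8, and (-2)^1 − 2·3^1 = -2 − 6 = -8.
Assume f_m = (-2)^m − 2·3^m for some m ≥ 1.
Then f_{m+1} = -2f_m − 10·3^m = -2·((-2)^m − 2·3^m) − 10·3^m = (-2)^{m+1} + 4·3^m − 10·3^m = (-2)^{m+1} − 6·3^m = (-2)^{m+1} − 2·3^{m+1}.
Hence f_k = (-2)^k − 2·3^k for every k ≥ 1, by induction.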